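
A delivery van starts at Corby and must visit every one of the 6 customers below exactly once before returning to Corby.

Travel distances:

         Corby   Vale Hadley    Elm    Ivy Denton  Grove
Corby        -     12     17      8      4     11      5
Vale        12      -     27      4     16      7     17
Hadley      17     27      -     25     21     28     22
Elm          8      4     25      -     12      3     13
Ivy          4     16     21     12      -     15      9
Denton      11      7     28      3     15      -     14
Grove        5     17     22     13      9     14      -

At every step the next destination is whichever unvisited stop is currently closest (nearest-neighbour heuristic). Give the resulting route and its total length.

80 along Corby → Ivy → Grove → Elm → Denton → Vale → Hadley → Corby.

Corby → [Ivy:4 / Grove:5 / Elm:8 / Denton:11 / Vale:12 / Hadley:17] → Ivy (4)
Ivy → [Grove:9 / Elm:12 / Denton:15 / Vale:16 / Hadley:21] → Grove (9)
Grove → [Elm:13 / Denton:14 / Vale:17 / Hadley:22] → Elm (13)
Elm → [Denton:3 / Vale:4 / Hadley:25] → Denton (3)
Denton → [Vale:7 / Hadley:28] → Vale (7)
Vale → [Hadley:27] → Hadley (27)
Return Hadley→Corby: 17.
Total = 4 + 9 + 13 + 3 + 7 + 27 + 17 = 80.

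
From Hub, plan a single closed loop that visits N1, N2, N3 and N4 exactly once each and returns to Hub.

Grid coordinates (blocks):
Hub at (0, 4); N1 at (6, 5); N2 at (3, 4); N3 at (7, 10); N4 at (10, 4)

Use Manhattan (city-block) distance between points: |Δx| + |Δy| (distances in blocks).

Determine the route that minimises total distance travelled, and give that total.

Minimum total distance: 32 blocks.

With 4 stops there are 4!/2 = 12 distinct round trips (a route and its reverse cost the same).
Hub→N1→N2→N3→N4→Hub: 7+4+10+9+10 = 40
Hub→N1→N2→N4→N3→Hub: 7+4+7+9+13 = 40
Hub→N1→N3→N2→N4→Hub: 7+6+10+7+10 = 40
Hub→N1→N3→N4→N2→Hub: 7+6+9+7+3 = 32
Hub→N1→N4→N2→N3→Hub: 7+5+7+10+13 = 42
Hub→N1→N4→N3→N2→Hub: 7+5+9+10+3 = 34
Hub→N2→N1→N3→N4→Hub: 3+4+6+9+10 = 32
Hub→N2→N1→N4→N3→Hub: 3+4+5+9+13 = 34
Hub→N2→N3→N1→N4→Hub: 3+10+6+5+10 = 34
Hub→N2→N4→N1→N3→Hub: 3+7+5+6+13 = 34
Hub→N3→N1→N2→N4→Hub: 13+6+4+7+10 = 40
Hub→N3→N2→N1→N4→Hub: 13+10+4+5+10 = 42
The minimum is 32.
One optimal route: Hub → N1 → N3 → N4 → N2 → Hub (or its reverse).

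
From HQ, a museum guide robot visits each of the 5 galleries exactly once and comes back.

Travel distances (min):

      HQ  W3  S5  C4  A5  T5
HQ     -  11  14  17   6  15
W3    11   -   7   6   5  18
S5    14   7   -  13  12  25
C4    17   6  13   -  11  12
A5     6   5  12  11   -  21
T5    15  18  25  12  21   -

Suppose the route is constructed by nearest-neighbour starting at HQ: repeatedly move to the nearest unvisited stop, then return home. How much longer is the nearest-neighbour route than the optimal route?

10 min longer than the optimal tour.

HQ: A5=6, W3=11, S5=14, T5=15, C4=17 ⇒ A5
A5: W3=5, C4=11, S5=12, T5=21 ⇒ W3
W3: C4=6, S5=7, T5=18 ⇒ C4
C4: T5=12, S5=13 ⇒ T5
T5: S5=25 ⇒ S5
NN route HQ → A5 → W3 → C4 → T5 → S5 → HQ costs 68.
Optimal: HQ → A5 → W3 → S5 → C4 → T5 → HQ costs 58 (by enumerating all 60 distinct tours).
Excess = 68 − 58 = 10.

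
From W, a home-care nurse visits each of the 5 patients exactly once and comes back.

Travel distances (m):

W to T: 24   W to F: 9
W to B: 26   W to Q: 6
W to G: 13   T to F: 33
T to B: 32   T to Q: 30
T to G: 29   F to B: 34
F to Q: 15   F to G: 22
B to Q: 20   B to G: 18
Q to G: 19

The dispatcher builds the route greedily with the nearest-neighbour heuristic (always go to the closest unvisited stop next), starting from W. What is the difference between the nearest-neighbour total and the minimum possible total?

2 m longer than the optimal tour.

W: Q=6, F=9, G=13, T=24, B=26 ⇒ Q
Q: F=15, G=19, B=20, T=30 ⇒ F
F: G=22, T=33, B=34 ⇒ G
G: B=18, T=29 ⇒ B
B: T=32 ⇒ T
NN route W → Q → F → G → B → T → W costs 117.
Optimal: W → T → G → B → Q → F → W costs 115 (by enumerating all 60 distinct tours).
Excess = 117 − 115 = 2.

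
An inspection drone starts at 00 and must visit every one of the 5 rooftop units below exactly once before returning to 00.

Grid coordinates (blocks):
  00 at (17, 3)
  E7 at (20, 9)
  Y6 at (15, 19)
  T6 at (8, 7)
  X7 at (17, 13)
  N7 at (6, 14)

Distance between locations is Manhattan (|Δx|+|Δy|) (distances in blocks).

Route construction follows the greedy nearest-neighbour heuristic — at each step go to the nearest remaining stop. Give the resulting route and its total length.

60 blocks along 00 → E7 → X7 → Y6 → N7 → T6 → 00.

At 00 the remaining stops are E7 9, X7 10, T6 13, Y6 18, N7 22; go to E7.
At E7 the remaining stops are X7 7, T6 14, Y6 15, N7 19; go to X7.
At X7 the remaining stops are Y6 8, N7 12, T6 15; go to Y6.
At Y6 the remaining stops are N7 14, T6 19; go to N7.
At N7 the remaining stops are T6 9; go to T6.
Return T6→00: 13.
Total = 9 + 7 + 8 + 14 + 9 + 13 = 60.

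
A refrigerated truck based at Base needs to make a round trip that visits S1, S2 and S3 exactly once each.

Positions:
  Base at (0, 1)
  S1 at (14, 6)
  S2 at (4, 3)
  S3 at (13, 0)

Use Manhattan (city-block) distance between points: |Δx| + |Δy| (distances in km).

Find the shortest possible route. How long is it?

Minimum total distance: 40 km.

There are 3 distinct closed tours to check (reversals are equivalent).
Base-S1-S2-S3-Base: 19+13+12+14 = 58
Base-S1-S3-S2-Base: 19+7+12+6 = 44
Base-S2-S1-S3-Base: 6+13+7+14 = 40
The minimum is 40.
One optimal route: Base → S2 → S1 → S3 → Base (or its reverse).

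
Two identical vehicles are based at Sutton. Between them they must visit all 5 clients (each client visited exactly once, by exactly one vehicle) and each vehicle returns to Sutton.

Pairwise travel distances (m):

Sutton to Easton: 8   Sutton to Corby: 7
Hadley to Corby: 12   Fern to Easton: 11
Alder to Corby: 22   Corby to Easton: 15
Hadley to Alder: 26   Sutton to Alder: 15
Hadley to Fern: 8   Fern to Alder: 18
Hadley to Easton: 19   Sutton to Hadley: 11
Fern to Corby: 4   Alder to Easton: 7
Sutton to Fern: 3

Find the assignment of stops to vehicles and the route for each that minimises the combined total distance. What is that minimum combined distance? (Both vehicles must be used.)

60 m — the smallest possible combined total.

Check every non-empty split of the stops between the two vehicles; for each half take its own optimal tour:
  {Hadley} + {Fern, Alder, Corby, Easton}: 22 + 44 = 66
  {Fern} + {Hadley, Alder, Corby, Easton}: 6 + 60 = 66
  {Hadley, Fern} + {Alder, Corby, Easton}: 22 + 44 = 66
  {Alder} + {Hadley, Fern, Corby, Easton}: 30 + 46 = 76
  {Hadley, Alder} + {Fern, Corby, Easton}: 52 + 30 = 82
  {Fern, Alder} + {Hadley, Corby, Easton}: 36 + 46 = 82
  … (15 splits in total)
  {Hadley, Fern, Corby} + {Alder, Easton}: 30 + 30 = 60  ← best
Best: vehicle 1 Sutton → Hadley → Fern → Corby → Sutton = 30; vehicle 2 Sutton → Alder → Easton → Sutton = 30; combined 60.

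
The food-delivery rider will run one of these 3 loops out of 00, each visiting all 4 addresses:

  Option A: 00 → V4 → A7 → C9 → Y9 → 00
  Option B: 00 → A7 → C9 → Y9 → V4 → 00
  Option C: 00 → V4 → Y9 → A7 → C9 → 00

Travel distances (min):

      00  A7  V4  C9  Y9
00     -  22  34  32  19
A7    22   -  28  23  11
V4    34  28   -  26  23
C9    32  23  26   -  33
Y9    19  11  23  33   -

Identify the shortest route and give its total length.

Option A: 34 + 28 + 23 + 33 + 19 = 137
Option B: 22 + 23 + 33 + 23 + 34 = 135
Option C: 34 + 23 + 11 + 23 + 32 = 123

123 min — Option C is the shortest.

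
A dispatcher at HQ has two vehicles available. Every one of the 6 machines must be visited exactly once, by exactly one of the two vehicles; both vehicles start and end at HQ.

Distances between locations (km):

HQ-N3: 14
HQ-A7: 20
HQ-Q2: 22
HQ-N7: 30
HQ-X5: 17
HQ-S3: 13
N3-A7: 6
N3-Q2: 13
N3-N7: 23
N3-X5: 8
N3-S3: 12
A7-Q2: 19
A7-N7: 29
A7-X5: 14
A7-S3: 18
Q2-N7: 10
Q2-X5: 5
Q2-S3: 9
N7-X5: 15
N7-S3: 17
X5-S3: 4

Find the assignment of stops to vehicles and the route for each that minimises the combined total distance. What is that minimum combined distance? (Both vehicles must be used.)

Try each way of splitting the stops between the two vehicles (each non-empty) and, for each split, find the best tour for each vehicle:
  {N3} + {A7, Q2, N7, X5, S3}: 28 + 79 = 107
  {A7} + {N3, Q2, N7, X5, S3}: 40 + 67 = 107
  {N3, A7} + {Q2, N7, X5, S3}: 40 + 62 = 102
  {Q2} + {N3, A7, N7, X5, S3}: 44 + 79 = 123
  {N3, Q2} + {A7, N7, X5, S3}: 49 + 79 = 128
  {A7, Q2} + {N3, N7, X5, S3}: 61 + 67 = 128
  … (31 splits in total)
Best: vehicle 1 HQ → N3 → A7 → HQ = 40; vehicle 2 HQ → N7 → Q2 → X5 → S3 → HQ = 62; combined 102.

102 km — the smallest possible combined total.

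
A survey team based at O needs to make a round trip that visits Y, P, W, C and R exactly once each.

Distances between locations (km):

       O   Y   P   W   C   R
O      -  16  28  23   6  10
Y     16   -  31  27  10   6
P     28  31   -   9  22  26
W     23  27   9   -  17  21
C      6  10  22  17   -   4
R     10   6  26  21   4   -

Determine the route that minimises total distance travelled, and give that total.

79 km — the shortest possible round trip.

With 5 stops there are 5!/2 = 60 distinct round trips (a route and its reverse cost the same).
O→Y→P→W→C→R→O: 16+31+9+17+4+10 = 87
O→Y→P→W→R→C→O: 16+31+9+21+4+6 = 87
O→Y→P→C→W→R→O: 16+31+22+17+21+10 = 117
O→Y→P→C→R→W→O: 16+31+22+4+21+23 = 117
O→Y→P→R→W→C→O: 16+31+26+21+17+6 = 117
O→Y→P→R→C→W→O: 16+31+26+4+17+23 = 117
O→Y→W→P→C→R→O: 16+27+9+22+4+10 = 88
O→Y→W→P→R→C→O: 16+27+9+26+4+6 = 88
O→Y→W→C→P→R→O: 16+27+17+22+26+10 = 118
O→Y→W→C→R→P→O: 16+27+17+4+26+28 = 118
O→Y→W→R→P→C→O: 16+27+21+26+22+6 = 118
O→Y→W→R→C→P→O: 16+27+21+4+22+28 = 118
O→Y→C→P→W→R→O: 16+10+22+9+21+10 = 88
O→Y→C→P→R→W→O: 16+10+22+26+21+23 = 118
… (46 more)
O→W→P→Y→R→C→O: 23+9+31+6+4+6 = 79  ← best
The minimum is 79.
One optimal route: O → W → P → Y → R → C → O (or its reverse).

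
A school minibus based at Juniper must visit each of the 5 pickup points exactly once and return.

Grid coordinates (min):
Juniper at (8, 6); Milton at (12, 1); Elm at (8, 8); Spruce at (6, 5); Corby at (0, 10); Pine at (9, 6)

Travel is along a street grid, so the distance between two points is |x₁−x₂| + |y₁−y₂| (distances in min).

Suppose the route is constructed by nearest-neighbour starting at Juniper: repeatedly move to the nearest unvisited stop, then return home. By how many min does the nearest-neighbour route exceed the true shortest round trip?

From Juniper: Pine=1, Elm=2, Spruce=3, Milton=9, Corby=12 → choose Pine (1).
From Pine: Elm=3, Spruce=4, Milton=8, Corby=13 → choose Elm (3).
From Elm: Spruce=5, Corby=10, Milton=11 → choose Spruce (5).
From Spruce: Milton=10, Corby=11 → choose Milton (10).
From Milton: Corby=21 → choose Corby (21).
NN route Juniper → Pine → Elm → Spruce → Milton → Corby → Juniper costs 52.
Optimal: Juniper → Elm → Corby → Spruce → Milton → Pine → Juniper costs 42 (by enumerating all 60 distinct tours).
Excess = 52 − 42 = 10.

The nearest-neighbour route is 10 min longer than optimal.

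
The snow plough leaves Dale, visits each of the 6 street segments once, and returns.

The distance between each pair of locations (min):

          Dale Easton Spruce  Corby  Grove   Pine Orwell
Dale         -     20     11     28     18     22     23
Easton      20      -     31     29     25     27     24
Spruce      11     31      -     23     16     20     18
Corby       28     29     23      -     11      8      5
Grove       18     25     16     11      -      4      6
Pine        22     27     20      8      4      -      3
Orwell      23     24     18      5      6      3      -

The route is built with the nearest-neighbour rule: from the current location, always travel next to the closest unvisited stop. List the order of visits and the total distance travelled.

88 min along Dale → Spruce → Grove → Pine → Orwell → Corby → Easton → Dale.

Dale → [Spruce:11 / Grove:18 / Easton:20 / Pine:22 / Orwell:23 / Corby:28] → Spruce (11)
Spruce → [Grove:16 / Orwell:18 / Pine:20 / Corby:23 / Easton:31] → Grove (16)
Grove → [Pine:4 / Orwell:6 / Corby:11 / Easton:25] → Pine (4)
Pine → [Orwell:3 / Corby:8 / Easton:27] → Orwell (3)
Orwell → [Corby:5 / Easton:24] → Corby (5)
Corby → [Easton:29] → Easton (29)
Return Easton→Dale: 20.
Total = 11 + 16 + 4 + 3 + 5 + 29 + 20 = 88.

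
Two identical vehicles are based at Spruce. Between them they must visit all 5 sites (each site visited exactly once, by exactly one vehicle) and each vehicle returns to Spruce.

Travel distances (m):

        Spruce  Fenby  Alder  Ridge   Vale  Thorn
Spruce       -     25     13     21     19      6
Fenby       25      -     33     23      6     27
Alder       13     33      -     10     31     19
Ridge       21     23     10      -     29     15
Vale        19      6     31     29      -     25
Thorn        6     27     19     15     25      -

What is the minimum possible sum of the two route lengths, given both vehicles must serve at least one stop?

There are 2^4 − 1 = 15 ways to divide the 5 stops into two non-empty groups. For each, the best each vehicle can do is its own shortest tour through its group:
  {Fenby} + {Alder, Ridge, Vale, Thorn}: 50 + 81 = 131
  {Alder} + {Fenby, Ridge, Vale, Thorn}: 26 + 69 = 95
  {Fenby, Alder} + {Ridge, Vale, Thorn}: 71 + 69 = 140
  {Ridge} + {Fenby, Alder, Vale, Thorn}: 42 + 83 = 125
  {Fenby, Ridge} + {Alder, Vale, Thorn}: 69 + 75 = 144
  {Alder, Ridge} + {Fenby, Vale, Thorn}: 44 + 58 = 102
  … (15 splits in total)
  {Fenby, Alder, Ridge, Vale} + {Thorn}: 71 + 12 = 83  ← best
Best: vehicle 1 Spruce → Alder → Ridge → Fenby → Vale → Spruce = 71; vehicle 2 Spruce → Thorn → Spruce = 12; combined 83.

83 m — the smallest possible combined total.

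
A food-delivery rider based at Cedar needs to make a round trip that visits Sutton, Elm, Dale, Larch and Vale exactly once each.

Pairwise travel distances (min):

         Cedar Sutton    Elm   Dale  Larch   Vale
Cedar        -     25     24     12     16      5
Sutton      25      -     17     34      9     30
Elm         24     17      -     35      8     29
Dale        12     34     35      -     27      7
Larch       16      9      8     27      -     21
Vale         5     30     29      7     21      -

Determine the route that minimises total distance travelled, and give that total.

Minimum total distance: 87 min.

There are 60 distinct closed tours to check (reversals are equivalent).
Cedar - Sutton - Elm - Dale - Larch - Vale - Cedar: 25+17+35+27+21+5 = 130
Cedar - Sutton - Elm - Dale - Vale - Larch - Cedar: 25+17+35+7+21+16 = 121
Cedar - Sutton - Elm - Larch - Dale - Vale - Cedar: 25+17+8+27+7+5 = 89
Cedar - Sutton - Elm - Larch - Vale - Dale - Cedar: 25+17+8+21+7+12 = 90
Cedar - Sutton - Elm - Vale - Dale - Larch - Cedar: 25+17+29+7+27+16 = 121
Cedar - Sutton - Elm - Vale - Larch - Dale - Cedar: 25+17+29+21+27+12 = 131
Cedar - Sutton - Dale - Elm - Larch - Vale - Cedar: 25+34+35+8+21+5 = 128
Cedar - Sutton - Dale - Elm - Vale - Larch - Cedar: 25+34+35+29+21+16 = 160
Cedar - Sutton - Dale - Larch - Elm - Vale - Cedar: 25+34+27+8+29+5 = 128
Cedar - Sutton - Dale - Larch - Vale - Elm - Cedar: 25+34+27+21+29+24 = 160
Cedar - Sutton - Dale - Vale - Elm - Larch - Cedar: 25+34+7+29+8+16 = 119
Cedar - Sutton - Dale - Vale - Larch - Elm - Cedar: 25+34+7+21+8+24 = 119
Cedar - Sutton - Larch - Elm - Dale - Vale - Cedar: 25+9+8+35+7+5 = 89
Cedar - Sutton - Larch - Elm - Vale - Dale - Cedar: 25+9+8+29+7+12 = 90
… (46 more)
Cedar - Elm - Larch - Sutton - Dale - Vale - Cedar: 24+8+9+34+7+5 = 87  ← best
The minimum is 87.
One optimal route: Cedar → Elm → Larch → Sutton → Dale → Vale → Cedar (or its reverse).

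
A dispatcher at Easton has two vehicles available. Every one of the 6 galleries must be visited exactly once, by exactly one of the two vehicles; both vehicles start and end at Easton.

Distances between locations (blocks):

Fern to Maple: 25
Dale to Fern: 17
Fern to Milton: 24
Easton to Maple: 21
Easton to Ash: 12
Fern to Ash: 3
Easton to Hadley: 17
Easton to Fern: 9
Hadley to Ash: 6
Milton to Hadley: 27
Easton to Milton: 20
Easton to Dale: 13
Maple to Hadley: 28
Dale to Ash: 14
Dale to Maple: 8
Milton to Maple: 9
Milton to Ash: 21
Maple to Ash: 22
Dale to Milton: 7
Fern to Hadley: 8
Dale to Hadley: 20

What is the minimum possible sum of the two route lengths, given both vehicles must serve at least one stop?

Minimum combined distance: 85 blocks.

Try each way of splitting the stops between the two vehicles (each non-empty) and, for each split, find the best tour for each vehicle:
  {Dale} + {Fern, Milton, Maple, Hadley, Ash}: 26 + 74 = 100
  {Fern} + {Dale, Milton, Maple, Hadley, Ash}: 18 + 74 = 92
  {Dale, Fern} + {Milton, Maple, Hadley, Ash}: 39 + 74 = 113
  {Milton} + {Dale, Fern, Maple, Hadley, Ash}: 40 + 66 = 106
  {Dale, Milton} + {Fern, Maple, Hadley, Ash}: 40 + 66 = 106
  {Fern, Milton} + {Dale, Maple, Hadley, Ash}: 53 + 66 = 119
  … (31 splits in total)
  {Dale, Milton, Maple} + {Fern, Hadley, Ash}: 50 + 35 = 85  ← best
Best: vehicle 1 Easton → Dale → Milton → Maple → Easton = 50; vehicle 2 Easton → Fern → Hadley → Ash → Easton = 35; combined 85.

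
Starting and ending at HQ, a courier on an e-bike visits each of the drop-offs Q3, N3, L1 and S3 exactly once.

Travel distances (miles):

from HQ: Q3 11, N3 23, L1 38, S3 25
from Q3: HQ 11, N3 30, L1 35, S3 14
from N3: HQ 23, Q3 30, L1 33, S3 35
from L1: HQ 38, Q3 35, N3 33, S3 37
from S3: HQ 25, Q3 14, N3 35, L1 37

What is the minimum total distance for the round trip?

Minimum total distance: 118 miles.

HQ → Q3 → N3 → L1 → S3 → HQ: 11+30+33+37+25 = 136
HQ → Q3 → N3 → S3 → L1 → HQ: 11+30+35+37+38 = 151
HQ → Q3 → L1 → N3 → S3 → HQ: 11+35+33+35+25 = 139
HQ → Q3 → L1 → S3 → N3 → HQ: 11+35+37+35+23 = 141
HQ → Q3 → S3 → N3 → L1 → HQ: 11+14+35+33+38 = 131
HQ → Q3 → S3 → L1 → N3 → HQ: 11+14+37+33+23 = 118
HQ → N3 → Q3 → L1 → S3 → HQ: 23+30+35+37+25 = 150
HQ → N3 → Q3 → S3 → L1 → HQ: 23+30+14+37+38 = 142
HQ → N3 → L1 → Q3 → S3 → HQ: 23+33+35+14+25 = 130
HQ → N3 → S3 → Q3 → L1 → HQ: 23+35+14+35+38 = 145
HQ → L1 → Q3 → N3 → S3 → HQ: 38+35+30+35+25 = 163
HQ → L1 → N3 → Q3 → S3 → HQ: 38+33+30+14+25 = 140
The minimum is 118.
One optimal route: HQ → Q3 → S3 → L1 → N3 → HQ (or its reverse).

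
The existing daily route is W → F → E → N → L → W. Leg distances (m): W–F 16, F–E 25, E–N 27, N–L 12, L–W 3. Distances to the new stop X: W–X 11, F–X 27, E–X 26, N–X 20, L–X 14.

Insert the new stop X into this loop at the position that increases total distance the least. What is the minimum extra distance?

+19 m — insert X between E and N.

Insertion cost between consecutive stops i–j is d(i,X) + d(X,j) − d(i,j):
  between W and F: 11 + 27 − 16 = 22
  between F and E: 27 + 26 − 25 = 28
  between E and N: 26 + 20 − 27 = 19
  between N and L: 20 + 14 − 12 = 22
  between L and W: 14 + 11 − 3 = 22
Cheapest insertion is between E and N, adding 19.
New total = 83 + 19 = 102.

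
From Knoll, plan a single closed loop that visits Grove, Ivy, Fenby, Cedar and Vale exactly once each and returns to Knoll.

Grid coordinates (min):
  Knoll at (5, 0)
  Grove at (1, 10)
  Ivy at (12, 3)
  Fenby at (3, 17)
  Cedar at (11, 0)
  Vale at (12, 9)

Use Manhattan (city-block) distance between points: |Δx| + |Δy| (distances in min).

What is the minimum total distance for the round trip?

Knoll → Grove → Ivy → Fenby → Cedar → Vale → Knoll: 14+18+23+25+10+16 = 106
Knoll → Grove → Ivy → Fenby → Vale → Cedar → Knoll: 14+18+23+17+10+6 = 88
Knoll → Grove → Ivy → Cedar → Fenby → Vale → Knoll: 14+18+4+25+17+16 = 94
Knoll → Grove → Ivy → Cedar → Vale → Fenby → Knoll: 14+18+4+10+17+19 = 82
Knoll → Grove → Ivy → Vale → Fenby → Cedar → Knoll: 14+18+6+17+25+6 = 86
Knoll → Grove → Ivy → Vale → Cedar → Fenby → Knoll: 14+18+6+10+25+19 = 92
Knoll → Grove → Fenby → Ivy → Cedar → Vale → Knoll: 14+9+23+4+10+16 = 76
Knoll → Grove → Fenby → Ivy → Vale → Cedar → Knoll: 14+9+23+6+10+6 = 68
Knoll → Grove → Fenby → Cedar → Ivy → Vale → Knoll: 14+9+25+4+6+16 = 74
Knoll → Grove → Fenby → Cedar → Vale → Ivy → Knoll: 14+9+25+10+6+10 = 74
Knoll → Grove → Fenby → Vale → Ivy → Cedar → Knoll: 14+9+17+6+4+6 = 56
Knoll → Grove → Fenby → Vale → Cedar → Ivy → Knoll: 14+9+17+10+4+10 = 64
Knoll → Grove → Cedar → Ivy → Fenby → Vale → Knoll: 14+20+4+23+17+16 = 94
Knoll → Grove → Cedar → Ivy → Vale → Fenby → Knoll: 14+20+4+6+17+19 = 80
… (46 more)
The minimum is 56.
One optimal route: Knoll → Grove → Fenby → Vale → Ivy → Cedar → Knoll (or its reverse).

Shortest round trip = 56 min.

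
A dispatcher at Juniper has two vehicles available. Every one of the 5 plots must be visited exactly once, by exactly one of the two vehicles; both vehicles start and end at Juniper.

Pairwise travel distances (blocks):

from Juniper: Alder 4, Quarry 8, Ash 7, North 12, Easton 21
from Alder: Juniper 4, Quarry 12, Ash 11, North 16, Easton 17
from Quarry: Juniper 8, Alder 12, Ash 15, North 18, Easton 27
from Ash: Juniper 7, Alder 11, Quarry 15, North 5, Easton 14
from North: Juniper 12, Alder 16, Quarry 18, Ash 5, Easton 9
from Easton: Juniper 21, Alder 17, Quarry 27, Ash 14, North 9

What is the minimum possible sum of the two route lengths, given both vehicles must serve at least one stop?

Minimum combined distance: 58 blocks.

There are 2^4 − 1 = 15 ways to divide the 5 stops into two non-empty groups. For each, the best each vehicle can do is its own shortest tour through its group:
  {Alder} + {Quarry, Ash, North, Easton}: 8 + 56 = 64
  {Quarry} + {Alder, Ash, North, Easton}: 16 + 42 = 58
  {Alder, Quarry} + {Ash, North, Easton}: 24 + 42 = 66
  {Ash} + {Alder, Quarry, North, Easton}: 14 + 56 = 70
  {Alder, Ash} + {Quarry, North, Easton}: 22 + 56 = 78
  {Quarry, Ash} + {Alder, North, Easton}: 30 + 42 = 72
  … (15 splits in total)
Best: vehicle 1 Juniper → Quarry → Juniper = 16; vehicle 2 Juniper → Alder → Easton → North → Ash → Juniper = 42; combined 58.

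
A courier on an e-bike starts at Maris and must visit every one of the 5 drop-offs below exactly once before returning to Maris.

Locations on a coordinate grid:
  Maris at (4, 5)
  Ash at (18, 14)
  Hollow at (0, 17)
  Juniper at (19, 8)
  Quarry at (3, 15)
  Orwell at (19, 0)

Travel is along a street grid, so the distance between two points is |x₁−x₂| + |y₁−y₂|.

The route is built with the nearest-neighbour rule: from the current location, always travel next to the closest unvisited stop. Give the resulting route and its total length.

From Maris: distances to unvisited — Quarry=11, Hollow=16, Juniper=18, Orwell=20, Ash=23. Nearest is Quarry (11).
From Quarry: distances to unvisited — Hollow=5, Ash=16, Juniper=23, Orwell=31. Nearest is Hollow (5).
From Hollow: distances to unvisited — Ash=21, Juniper=28, Orwell=36. Nearest is Ash (21).
From Ash: distances to unvisited — Juniper=7, Orwell=15. Nearest is Juniper (7).
From Juniper: distances to unvisited — Orwell=8. Nearest is Orwell (8).
Return Orwell→Maris: 20.
Total = 11 + 5 + 21 + 7 + 8 + 20 = 72.

Total distance 72 via the nearest-neighbour route Maris → Quarry → Hollow → Ash → Juniper → Orwell → Maris.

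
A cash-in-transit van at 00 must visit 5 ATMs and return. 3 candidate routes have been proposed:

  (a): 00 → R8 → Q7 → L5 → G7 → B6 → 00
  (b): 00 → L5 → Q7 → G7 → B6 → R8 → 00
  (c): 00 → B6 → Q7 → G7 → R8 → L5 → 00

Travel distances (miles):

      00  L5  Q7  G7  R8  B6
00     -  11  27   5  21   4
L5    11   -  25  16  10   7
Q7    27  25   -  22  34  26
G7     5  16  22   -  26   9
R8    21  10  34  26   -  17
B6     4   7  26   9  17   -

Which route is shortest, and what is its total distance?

Shortest is (c), total 99 miles.

(a): 21 + 34 + 25 + 16 + 9 + 4 = 109
(b): 11 + 25 + 22 + 9 + 17 + 21 = 105
(c): 4 + 26 + 22 + 26 + 10 + 11 = 99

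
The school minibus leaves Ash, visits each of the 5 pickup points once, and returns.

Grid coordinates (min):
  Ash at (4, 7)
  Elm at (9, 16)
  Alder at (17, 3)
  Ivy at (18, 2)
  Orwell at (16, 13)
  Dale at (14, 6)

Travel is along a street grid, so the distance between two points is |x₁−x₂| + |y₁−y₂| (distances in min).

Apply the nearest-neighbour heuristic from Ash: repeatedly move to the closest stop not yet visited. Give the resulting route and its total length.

At Ash the remaining stops are Dale 11, Elm 14, Alder 17, Orwell 18, Ivy 19; go to Dale.
At Dale the remaining stops are Alder 6, Ivy 8, Orwell 9, Elm 15; go to Alder.
At Alder the remaining stops are Ivy 2, Orwell 11, Elm 21; go to Ivy.
At Ivy the remaining stops are Orwell 13, Elm 23; go to Orwell.
At Orwell the remaining stops are Elm 10; go to Elm.
Return Elm→Ash: 14.
Total = 11 + 6 + 2 + 13 + 10 + 14 = 56.

56 min along Ash → Dale → Alder → Ivy → Orwell → Elm → Ash.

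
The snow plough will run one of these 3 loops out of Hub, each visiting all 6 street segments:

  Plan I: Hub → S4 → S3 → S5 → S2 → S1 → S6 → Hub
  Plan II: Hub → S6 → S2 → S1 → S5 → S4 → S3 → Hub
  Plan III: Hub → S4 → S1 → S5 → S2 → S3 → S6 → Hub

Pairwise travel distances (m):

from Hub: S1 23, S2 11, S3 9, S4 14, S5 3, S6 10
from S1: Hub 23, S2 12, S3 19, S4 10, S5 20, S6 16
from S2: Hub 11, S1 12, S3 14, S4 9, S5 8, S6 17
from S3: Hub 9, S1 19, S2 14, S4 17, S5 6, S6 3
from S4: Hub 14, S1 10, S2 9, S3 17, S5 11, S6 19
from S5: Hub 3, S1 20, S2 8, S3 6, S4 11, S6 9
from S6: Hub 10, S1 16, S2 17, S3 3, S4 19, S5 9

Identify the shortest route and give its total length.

Plan I: 14 + 17 + 6 + 8 + 12 + 16 + 10 = 83
Plan II: 10 + 17 + 12 + 20 + 11 + 17 + 9 = 96
Plan III: 14 + 10 + 20 + 8 + 14 + 3 + 10 = 79

79 m — Plan III is the shortest.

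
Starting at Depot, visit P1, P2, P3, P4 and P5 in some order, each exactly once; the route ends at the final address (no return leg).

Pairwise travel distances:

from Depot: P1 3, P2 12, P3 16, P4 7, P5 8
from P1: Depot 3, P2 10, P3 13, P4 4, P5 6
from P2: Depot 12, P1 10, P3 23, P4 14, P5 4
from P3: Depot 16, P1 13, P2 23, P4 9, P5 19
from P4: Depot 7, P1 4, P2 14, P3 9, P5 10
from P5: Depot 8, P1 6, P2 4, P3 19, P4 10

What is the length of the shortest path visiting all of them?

Minimum one-way distance = 35.

There are 5! = 120 possible orderings.
Depot → P1 → P2 → P3 → P4 → P5: 3+10+23+9+10 = 55
Depot → P1 → P2 → P3 → P5 → P4: 3+10+23+19+10 = 65
Depot → P1 → P2 → P4 → P3 → P5: 3+10+14+9+19 = 55
Depot → P1 → P2 → P4 → P5 → P3: 3+10+14+10+19 = 56
Depot → P1 → P2 → P5 → P3 → P4: 3+10+4+19+9 = 45
Depot → P1 → P2 → P5 → P4 → P3: 3+10+4+10+9 = 36
Depot → P1 → P3 → P2 → P4 → P5: 3+13+23+14+10 = 63
Depot → P1 → P3 → P2 → P5 → P4: 3+13+23+4+10 = 53
Depot → P1 → P3 → P4 → P2 → P5: 3+13+9+14+4 = 43
Depot → P1 → P3 → P4 → P5 → P2: 3+13+9+10+4 = 39
Depot → P1 → P3 → P5 → P2 → P4: 3+13+19+4+14 = 53
Depot → P1 → P3 → P5 → P4 → P2: 3+13+19+10+14 = 59
Depot → P1 → P4 → P2 → P3 → P5: 3+4+14+23+19 = 63
Depot → P1 → P4 → P2 → P5 → P3: 3+4+14+4+19 = 44
… (106 more)
Depot → P2 → P5 → P1 → P4 → P3: 12+4+6+4+9 = 35  ← best
The minimum is 35.
One shortest path: Depot → P2 → P5 → P1 → P4 → P3.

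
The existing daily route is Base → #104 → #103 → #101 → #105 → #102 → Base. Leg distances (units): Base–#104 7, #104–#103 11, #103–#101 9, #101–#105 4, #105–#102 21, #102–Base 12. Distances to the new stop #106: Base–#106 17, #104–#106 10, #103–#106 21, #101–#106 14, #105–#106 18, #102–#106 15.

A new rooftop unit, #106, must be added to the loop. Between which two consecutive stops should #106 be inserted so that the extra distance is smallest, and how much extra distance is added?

Insertion cost between consecutive stops i–j is d(i,#106) + d(#106,j) − d(i,j):
  between Base and #104: 17 + 10 − 7 = 20
  between #104 and #103: 10 + 21 − 11 = 20
  between #103 and #101: 21 + 14 − 9 = 26
  between #101 and #105: 14 + 18 − 4 = 28
  between #105 and #102: 18 + 15 − 21 = 12
  between #102 and Base: 15 + 17 − 12 = 20
Cheapest insertion is between #105 and #102, adding 12.
New total = 64 + 12 = 76.

Minimum extra distance: 12, inserting #106 between #105 and #102.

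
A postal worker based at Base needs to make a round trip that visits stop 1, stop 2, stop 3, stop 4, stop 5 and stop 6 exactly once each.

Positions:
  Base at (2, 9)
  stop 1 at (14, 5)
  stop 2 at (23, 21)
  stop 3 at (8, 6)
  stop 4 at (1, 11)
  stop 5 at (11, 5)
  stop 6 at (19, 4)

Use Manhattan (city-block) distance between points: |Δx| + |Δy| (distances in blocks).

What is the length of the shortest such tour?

78 blocks — the shortest possible round trip.

With 6 stops there are 6!/2 = 360 distinct round trips (a route and its reverse cost the same).
Base - stop 1 - stop 2 - stop 3 - stop 4 - stop 5 - stop 6 - Base: 16+25+30+12+16+9+22 = 130
Base - stop 1 - stop 2 - stop 3 - stop 4 - stop 6 - stop 5 - Base: 16+25+30+12+25+9+13 = 130
Base - stop 1 - stop 2 - stop 3 - stop 5 - stop 4 - stop 6 - Base: 16+25+30+4+16+25+22 = 138
Base - stop 1 - stop 2 - stop 3 - stop 5 - stop 6 - stop 4 - Base: 16+25+30+4+9+25+3 = 112
Base - stop 1 - stop 2 - stop 3 - stop 6 - stop 4 - stop 5 - Base: 16+25+30+13+25+16+13 = 138
Base - stop 1 - stop 2 - stop 3 - stop 6 - stop 5 - stop 4 - Base: 16+25+30+13+9+16+3 = 112
Base - stop 1 - stop 2 - stop 4 - stop 3 - stop 5 - stop 6 - Base: 16+25+32+12+4+9+22 = 120
Base - stop 1 - stop 2 - stop 4 - stop 3 - stop 6 - stop 5 - Base: 16+25+32+12+13+9+13 = 120
… (352 more)
Base - stop 3 - stop 5 - stop 1 - stop 6 - stop 2 - stop 4 - Base: 9+4+3+6+21+32+3 = 78  ← best
The minimum is 78.
One optimal route: Base → stop 3 → stop 5 → stop 1 → stop 6 → stop 2 → stop 4 → Base (or its reverse).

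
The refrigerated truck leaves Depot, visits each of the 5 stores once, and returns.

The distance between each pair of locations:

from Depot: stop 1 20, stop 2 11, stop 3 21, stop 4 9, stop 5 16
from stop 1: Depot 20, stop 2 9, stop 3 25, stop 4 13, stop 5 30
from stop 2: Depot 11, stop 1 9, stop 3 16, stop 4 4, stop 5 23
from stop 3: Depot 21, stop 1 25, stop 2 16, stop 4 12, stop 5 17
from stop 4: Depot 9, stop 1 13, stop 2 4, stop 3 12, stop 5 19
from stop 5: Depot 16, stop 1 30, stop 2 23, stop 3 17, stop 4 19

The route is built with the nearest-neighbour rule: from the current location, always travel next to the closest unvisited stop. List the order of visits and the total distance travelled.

At Depot the remaining stops are stop 4 9, stop 2 11, stop 5 16, stop 1 20, stop 3 21; go to stop 4.
At stop 4 the remaining stops are stop 2 4, stop 3 12, stop 1 13, stop 5 19; go to stop 2.
At stop 2 the remaining stops are stop 1 9, stop 3 16, stop 5 23; go to stop 1.
At stop 1 the remaining stops are stop 3 25, stop 5 30; go to stop 3.
At stop 3 the remaining stops are stop 5 17; go to stop 5.
Return stop 5→Depot: 16.
Total = 9 + 4 + 9 + 25 + 17 + 16 = 80.

Nearest-neighbour total = 80; route Depot → stop 4 → stop 2 → stop 1 → stop 3 → stop 5 → Depot.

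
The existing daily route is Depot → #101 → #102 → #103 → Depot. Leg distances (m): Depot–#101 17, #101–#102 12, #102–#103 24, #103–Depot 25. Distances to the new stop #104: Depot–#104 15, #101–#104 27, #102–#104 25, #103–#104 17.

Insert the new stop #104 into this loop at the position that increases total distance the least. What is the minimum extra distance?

Insertion cost between consecutive stops i–j is d(i,#104) + d(#104,j) − d(i,j):
  between Depot and #101: 15 + 27 − 17 = 25
  between #101 and #102: 27 + 25 − 12 = 40
  between #102 and #103: 25 + 17 − 24 = 18
  between #103 and Depot: 17 + 15 − 25 = 7
Cheapest insertion is between #103 and Depot, adding 7.
New total = 78 + 7 = 85.

+7 m — insert #104 between #103 and Depot.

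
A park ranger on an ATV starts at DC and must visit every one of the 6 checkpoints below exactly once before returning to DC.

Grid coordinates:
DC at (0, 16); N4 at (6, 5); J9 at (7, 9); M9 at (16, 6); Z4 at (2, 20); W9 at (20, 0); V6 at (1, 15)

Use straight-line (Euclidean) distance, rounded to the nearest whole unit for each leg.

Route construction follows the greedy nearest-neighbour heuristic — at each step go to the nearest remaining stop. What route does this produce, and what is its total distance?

Nearest-neighbour total = 65; route DC → V6 → Z4 → J9 → N4 → M9 → W9 → DC.

At DC the remaining stops are V6 1, Z4 4, J9 10, N4 13, M9 19, W9 26; go to V6.
At V6 the remaining stops are Z4 5, J9 8, N4 11, M9 17, W9 24; go to Z4.
At Z4 the remaining stops are J9 12, N4 16, M9 20, W9 27; go to J9.
At J9 the remaining stops are N4 4, M9 9, W9 16; go to N4.
At N4 the remaining stops are M9 10, W9 15; go to M9.
At M9 the remaining stops are W9 7; go to W9.
Return W9→DC: 26.
Total = 1 + 5 + 12 + 4 + 10 + 7 + 26 = 65.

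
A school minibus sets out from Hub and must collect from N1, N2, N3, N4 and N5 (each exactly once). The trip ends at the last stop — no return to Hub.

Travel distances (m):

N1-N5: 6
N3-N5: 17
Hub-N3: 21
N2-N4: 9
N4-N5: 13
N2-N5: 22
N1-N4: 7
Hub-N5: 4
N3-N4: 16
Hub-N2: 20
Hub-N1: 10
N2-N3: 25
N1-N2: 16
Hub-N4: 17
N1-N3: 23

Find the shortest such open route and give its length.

51 m — the minimum one-way total.

There are 5! = 120 possible orderings.
Hub → N1 → N2 → N3 → N4 → N5: 10+16+25+16+13 = 80
Hub → N1 → N2 → N3 → N5 → N4: 10+16+25+17+13 = 81
Hub → N1 → N2 → N4 → N3 → N5: 10+16+9+16+17 = 68
Hub → N1 → N2 → N4 → N5 → N3: 10+16+9+13+17 = 65
Hub → N1 → N2 → N5 → N3 → N4: 10+16+22+17+16 = 81
Hub → N1 → N2 → N5 → N4 → N3: 10+16+22+13+16 = 77
Hub → N1 → N3 → N2 → N4 → N5: 10+23+25+9+13 = 80
Hub → N1 → N3 → N2 → N5 → N4: 10+23+25+22+13 = 93
Hub → N1 → N3 → N4 → N2 → N5: 10+23+16+9+22 = 80
Hub → N1 → N3 → N4 → N5 → N2: 10+23+16+13+22 = 84
Hub → N1 → N3 → N5 → N2 → N4: 10+23+17+22+9 = 81
Hub → N1 → N3 → N5 → N4 → N2: 10+23+17+13+9 = 72
Hub → N1 → N4 → N2 → N3 → N5: 10+7+9+25+17 = 68
Hub → N1 → N4 → N2 → N5 → N3: 10+7+9+22+17 = 65
… (106 more)
Hub → N5 → N1 → N2 → N4 → N3: 4+6+16+9+16 = 51  ← best
The minimum is 51.
One shortest path: Hub → N5 → N1 → N2 → N4 → N3.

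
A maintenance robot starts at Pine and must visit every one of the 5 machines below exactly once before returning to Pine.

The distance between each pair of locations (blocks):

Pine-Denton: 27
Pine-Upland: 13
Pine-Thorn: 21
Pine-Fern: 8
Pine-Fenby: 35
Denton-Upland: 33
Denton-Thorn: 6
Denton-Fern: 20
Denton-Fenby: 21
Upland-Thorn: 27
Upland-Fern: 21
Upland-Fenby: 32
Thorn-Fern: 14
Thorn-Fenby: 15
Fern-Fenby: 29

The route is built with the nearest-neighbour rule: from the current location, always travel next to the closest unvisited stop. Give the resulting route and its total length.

Pine → [Fern:8 / Upland:13 / Thorn:21 / Denton:27 / Fenby:35] → Fern (8)
Fern → [Thorn:14 / Denton:20 / Upland:21 / Fenby:29] → Thorn (14)
Thorn → [Denton:6 / Fenby:15 / Upland:27] → Denton (6)
Denton → [Fenby:21 / Upland:33] → Fenby (21)
Fenby → [Upland:32] → Upland (32)
Return Upland→Pine: 13.
Total = 8 + 14 + 6 + 21 + 32 + 13 = 94.

Nearest-neighbour total = 94 blocks; route Pine → Fern → Thorn → Denton → Fenby → Upland → Pine.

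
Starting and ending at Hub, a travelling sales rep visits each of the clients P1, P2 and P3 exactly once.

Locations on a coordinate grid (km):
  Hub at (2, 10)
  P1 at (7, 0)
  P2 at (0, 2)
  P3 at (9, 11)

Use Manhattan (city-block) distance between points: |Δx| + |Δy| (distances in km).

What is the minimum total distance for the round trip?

There are 3 distinct closed tours to check (reversals are equivalent).
Hub - P1 - P2 - P3 - Hub: 15+9+18+8 = 50
Hub - P1 - P3 - P2 - Hub: 15+13+18+10 = 56
Hub - P2 - P1 - P3 - Hub: 10+9+13+8 = 40
The minimum is 40.
One optimal route: Hub → P2 → P1 → P3 → Hub (or its reverse).

Shortest round trip = 40 km.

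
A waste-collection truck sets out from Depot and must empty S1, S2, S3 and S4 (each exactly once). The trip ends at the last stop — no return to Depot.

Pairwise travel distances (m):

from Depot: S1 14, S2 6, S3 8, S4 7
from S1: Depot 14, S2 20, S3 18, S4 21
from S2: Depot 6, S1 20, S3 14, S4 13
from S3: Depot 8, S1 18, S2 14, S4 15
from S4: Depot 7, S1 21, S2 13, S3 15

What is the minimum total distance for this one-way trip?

There are 4! = 24 possible orderings.
Depot→S1→S2→S3→S4: 14+20+14+15 = 63
Depot→S1→S2→S4→S3: 14+20+13+15 = 62
Depot→S1→S3→S2→S4: 14+18+14+13 = 59
Depot→S1→S3→S4→S2: 14+18+15+13 = 60
Depot→S1→S4→S2→S3: 14+21+13+14 = 62
Depot→S1→S4→S3→S2: 14+21+15+14 = 64
Depot→S2→S1→S3→S4: 6+20+18+15 = 59
Depot→S2→S1→S4→S3: 6+20+21+15 = 62
Depot→S2→S3→S1→S4: 6+14+18+21 = 59
Depot→S2→S3→S4→S1: 6+14+15+21 = 56
Depot→S2→S4→S1→S3: 6+13+21+18 = 58
Depot→S2→S4→S3→S1: 6+13+15+18 = 52
Depot→S3→S1→S2→S4: 8+18+20+13 = 59
Depot→S3→S1→S4→S2: 8+18+21+13 = 60
… (10 more)
The minimum is 52.
One shortest path: Depot → S2 → S4 → S3 → S1.

52 m — the minimum one-way total.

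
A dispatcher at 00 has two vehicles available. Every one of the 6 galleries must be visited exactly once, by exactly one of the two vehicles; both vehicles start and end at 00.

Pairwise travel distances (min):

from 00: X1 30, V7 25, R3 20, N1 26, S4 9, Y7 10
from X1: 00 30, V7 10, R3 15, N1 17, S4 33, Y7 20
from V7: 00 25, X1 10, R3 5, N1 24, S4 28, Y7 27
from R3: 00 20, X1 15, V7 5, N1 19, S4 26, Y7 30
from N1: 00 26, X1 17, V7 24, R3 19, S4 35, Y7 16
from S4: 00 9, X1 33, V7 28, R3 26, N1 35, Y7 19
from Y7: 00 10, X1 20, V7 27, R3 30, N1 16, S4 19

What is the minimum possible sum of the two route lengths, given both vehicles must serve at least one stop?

Try each way of splitting the stops between the two vehicles (each non-empty) and, for each split, find the best tour for each vehicle:
  {X1} + {V7, R3, N1, S4, Y7}: 60 + 87 = 147
  {V7} + {X1, R3, N1, S4, Y7}: 50 + 93 = 143
  {X1, V7} + {R3, N1, S4, Y7}: 65 + 80 = 145
  {R3} + {X1, V7, N1, S4, Y7}: 40 + 90 = 130
  {X1, R3} + {V7, N1, S4, Y7}: 65 + 87 = 152
  {V7, R3} + {X1, N1, S4, Y7}: 50 + 85 = 135
  … (31 splits in total)
  {S4} + {X1, V7, R3, N1, Y7}: 18 + 78 = 96  ← best
Best: vehicle 1 00 → S4 → 00 = 18; vehicle 2 00 → R3 → V7 → X1 → N1 → Y7 → 00 = 78; combined 96.

Minimum combined distance: 96 min.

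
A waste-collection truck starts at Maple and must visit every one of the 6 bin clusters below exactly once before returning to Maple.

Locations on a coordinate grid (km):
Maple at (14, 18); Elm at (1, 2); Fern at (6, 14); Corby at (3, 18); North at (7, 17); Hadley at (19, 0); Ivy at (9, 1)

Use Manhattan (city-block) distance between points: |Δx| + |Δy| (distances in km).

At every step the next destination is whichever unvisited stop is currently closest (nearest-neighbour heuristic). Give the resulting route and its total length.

80 km along Maple → North → Fern → Corby → Elm → Ivy → Hadley → Maple.

Maple → [North:8 / Corby:11 / Fern:12 / Ivy:22 / Hadley:23 / Elm:29] → North (8)
North → [Fern:4 / Corby:5 / Ivy:18 / Elm:21 / Hadley:29] → Fern (4)
Fern → [Corby:7 / Ivy:16 / Elm:17 / Hadley:27] → Corby (7)
Corby → [Elm:18 / Ivy:23 / Hadley:34] → Elm (18)
Elm → [Ivy:9 / Hadley:20] → Ivy (9)
Ivy → [Hadley:11] → Hadley (11)
Return Hadley→Maple: 23.
Total = 8 + 4 + 7 + 18 + 9 + 11 + 23 = 80.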